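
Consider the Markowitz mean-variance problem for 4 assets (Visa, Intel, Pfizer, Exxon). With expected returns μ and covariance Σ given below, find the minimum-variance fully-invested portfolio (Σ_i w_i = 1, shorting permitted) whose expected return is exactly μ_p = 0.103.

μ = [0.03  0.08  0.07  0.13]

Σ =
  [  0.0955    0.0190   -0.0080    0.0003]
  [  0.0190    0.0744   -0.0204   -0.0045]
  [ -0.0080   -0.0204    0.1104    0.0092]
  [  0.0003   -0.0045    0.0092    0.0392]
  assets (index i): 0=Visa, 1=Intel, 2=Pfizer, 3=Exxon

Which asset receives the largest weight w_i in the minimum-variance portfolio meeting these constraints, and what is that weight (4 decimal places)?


u=Σ⁻¹μ = [0.0715  1.4302  0.6258  3.3331]
v=Σ⁻¹𝟙 = [8.1410  15.7377  10.4899  24.7926]
a=μᵀu=0.593666  b=𝟙ᵀu=5.460574  c=𝟙ᵀv=59.161157  D=ac−b²=5.304088
λ₁=(c·0.103−b)/D = (59.161157·0.103−5.460574)/5.304088 = 0.119347
λ₂=(a−b·0.103)/D = (0.593666−5.460574·0.103)/5.304088 = 0.005887
w* = 0.119347·u + 0.005887·v:
  w_0 = 0.119347·0.0715 + 0.005887·8.1410 = 0.0565  (Visa)
  w_1 = 0.119347·1.4302 + 0.005887·15.7377 = 0.2633  (Intel)
  w_2 = 0.119347·0.6258 + 0.005887·10.4899 = 0.1364  (Pfizer)
  w_3 = 0.119347·3.3331 + 0.005887·24.7926 = 0.5438  (Exxon)
Σw_i=1.0000  μᵀw=0.1030
σ²=wᵀΣw=λ₁·μ_p+λ₂ = 0.119347·0.103 + 0.005887 = 0.018180 ≈ 0.0182

Exxon (0.5438)


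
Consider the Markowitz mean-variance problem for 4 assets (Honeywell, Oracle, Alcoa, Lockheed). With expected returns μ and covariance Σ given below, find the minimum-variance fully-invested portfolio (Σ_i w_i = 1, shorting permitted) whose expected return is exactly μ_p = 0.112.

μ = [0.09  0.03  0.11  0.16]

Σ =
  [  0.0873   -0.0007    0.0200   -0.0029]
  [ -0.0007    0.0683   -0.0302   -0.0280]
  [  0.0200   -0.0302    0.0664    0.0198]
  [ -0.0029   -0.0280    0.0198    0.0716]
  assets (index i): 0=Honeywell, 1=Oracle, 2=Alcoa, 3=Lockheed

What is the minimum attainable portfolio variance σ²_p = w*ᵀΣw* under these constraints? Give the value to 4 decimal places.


g=Σ⁻¹μ = [0.7576  2.2902  1.6648  2.7006]
h=Σ⁻¹𝟙 = [7.5129  32.8881  21.4322  21.2053]
a=μᵀg=0.752109  b=𝟙ᵀg=7.413189  c=𝟙ᵀh=83.038495  D=ac−b²=7.498606
λ₁=(c·0.112−b)/D = (83.038495·0.112−7.413189)/7.498606 = 0.251663
λ₂=(a−b·0.112)/D = (0.752109−7.413189·0.112)/7.498606 = -0.010424
w* = 0.251663·g + -0.010424·h:
  w_0 = 0.251663·0.7576 + -0.010424·7.5129 = 0.1123  (Honeywell)
  w_1 = 0.251663·2.2902 + -0.010424·32.8881 = 0.2335  (Oracle)
  w_2 = 0.251663·1.6648 + -0.010424·21.4322 = 0.1955  (Alcoa)
  w_3 = 0.251663·2.7006 + -0.010424·21.2053 = 0.4586  (Lockheed)
Σw_i=1.0000  μᵀw=0.1120
σ²=wᵀΣw=λ₁·μ_p+λ₂ = 0.251663·0.112 + -0.010424 = 0.017762 ≈ 0.0178

0.0178


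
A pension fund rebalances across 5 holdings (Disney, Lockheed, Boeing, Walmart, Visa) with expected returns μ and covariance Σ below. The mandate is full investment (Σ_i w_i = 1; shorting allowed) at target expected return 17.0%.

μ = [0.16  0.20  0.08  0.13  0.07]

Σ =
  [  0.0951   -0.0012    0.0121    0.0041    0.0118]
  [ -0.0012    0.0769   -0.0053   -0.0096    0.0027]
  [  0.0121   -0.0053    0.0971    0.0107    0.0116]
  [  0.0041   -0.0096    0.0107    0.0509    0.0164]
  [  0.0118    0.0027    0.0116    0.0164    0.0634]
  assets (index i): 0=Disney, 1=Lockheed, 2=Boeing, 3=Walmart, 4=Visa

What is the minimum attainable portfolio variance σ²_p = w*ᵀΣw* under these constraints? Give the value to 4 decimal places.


0.0232

g=Σ⁻¹μ = [1.5518  3.0332  0.4908  2.9518  -0.1672]
h=Σ⁻¹𝟙 = [8.0677  15.6031  7.2544  17.9543  7.6352]
a=μᵀg=1.266212  b=𝟙ᵀg=7.860313  c=𝟙ᵀh=56.514600  D=ac−b²=9.774966
λ₁=(c·0.170−b)/D = (56.514600·0.170−7.860313)/9.774966 = 0.178739
λ₂=(a−b·0.170)/D = (1.266212−7.860313·0.170)/9.774966 = -0.007165
w* = 0.178739·g + -0.007165·h:
  w_0 = 0.178739·1.5518 + -0.007165·8.0677 = 0.2196  (Disney)
  w_1 = 0.178739·3.0332 + -0.007165·15.6031 = 0.4303  (Lockheed)
  w_2 = 0.178739·0.4908 + -0.007165·7.2544 = 0.0357  (Boeing)
  w_3 = 0.178739·2.9518 + -0.007165·17.9543 = 0.3990  (Walmart)
  w_4 = 0.178739·-0.1672 + -0.007165·7.6352 = -0.0846  (Visa)
Σw_i=1.0000  μᵀw=0.1700
σ²=wᵀΣw=λ₁·μ_p+λ₂ = 0.178739·0.170 + -0.007165 = 0.023220 ≈ 0.0232


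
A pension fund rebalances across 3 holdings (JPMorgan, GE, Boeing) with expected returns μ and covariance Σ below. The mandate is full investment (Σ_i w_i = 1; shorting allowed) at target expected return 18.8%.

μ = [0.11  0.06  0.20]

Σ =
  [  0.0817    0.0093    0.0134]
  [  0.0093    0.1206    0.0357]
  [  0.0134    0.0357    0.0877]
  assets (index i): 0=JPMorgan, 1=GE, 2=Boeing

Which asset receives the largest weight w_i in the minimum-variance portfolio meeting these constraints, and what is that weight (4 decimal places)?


p=Σ⁻¹μ = [1.0089  -0.2385  2.2234]
q=Σ⁻¹𝟙 = [10.3846  5.2136  7.6935]
a=μᵀp=0.541352  b=𝟙ᵀp=2.993822  c=𝟙ᵀq=23.291721  D=ac−b²=3.646049
λ₁=(c·0.188−b)/D = (23.291721·0.188−2.993822)/3.646049 = 0.379869
λ₂=(a−b·0.188)/D = (0.541352−2.993822·0.188)/3.646049 = -0.005893
w* = 0.379869·p + -0.005893·q:
  w_0 = 0.379869·1.0089 + -0.005893·10.3846 = 0.3220  (JPMorgan)
  w_1 = 0.379869·-0.2385 + -0.005893·5.2136 = -0.1213  (GE)
  w_2 = 0.379869·2.2234 + -0.005893·7.6935 = 0.7993  (Boeing)
Σw_i=1.0000  μᵀw=0.1880
σ²=wᵀΣw=λ₁·μ_p+λ₂ = 0.379869·0.188 + -0.005893 = 0.065522 ≈ 0.0655

Boeing (0.7993)


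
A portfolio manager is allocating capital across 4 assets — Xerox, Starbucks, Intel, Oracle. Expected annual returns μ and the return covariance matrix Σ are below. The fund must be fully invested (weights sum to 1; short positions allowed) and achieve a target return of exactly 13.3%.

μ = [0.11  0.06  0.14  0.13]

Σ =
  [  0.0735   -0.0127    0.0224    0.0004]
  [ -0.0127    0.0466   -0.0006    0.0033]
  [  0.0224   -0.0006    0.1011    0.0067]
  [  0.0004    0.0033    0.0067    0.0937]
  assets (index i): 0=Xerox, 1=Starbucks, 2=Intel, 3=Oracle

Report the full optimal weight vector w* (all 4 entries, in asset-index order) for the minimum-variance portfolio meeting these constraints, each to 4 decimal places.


0.2522  -0.0590  0.3915  0.4153

u=Σ⁻¹μ = [1.4677  1.6115  0.9860  1.2539]
v=Σ⁻¹𝟙 = [16.1394  25.2748  5.8493  9.2951]
a=μᵀu=0.559186  b=𝟙ᵀu=5.319086  c=𝟙ᵀv=56.558609  D=ac−b²=3.334094
λ₁=(c·0.133−b)/D = (56.558609·0.133−5.319086)/3.334094 = 0.660812
λ₂=(a−b·0.133)/D = (0.559186−5.319086·0.133)/3.334094 = -0.044466
w* = 0.660812·u + -0.044466·v:
  w_0 = 0.660812·1.4677 + -0.044466·16.1394 = 0.2522  (Xerox)
  w_1 = 0.660812·1.6115 + -0.044466·25.2748 = -0.0590  (Starbucks)
  w_2 = 0.660812·0.9860 + -0.044466·5.8493 = 0.3915  (Intel)
  w_3 = 0.660812·1.2539 + -0.044466·9.2951 = 0.4153  (Oracle)
Σw_i=1.0000  μᵀw=0.1330
σ²=wᵀΣw=λ₁·μ_p+λ₂ = 0.660812·0.133 + -0.044466 = 0.043422 ≈ 0.0434


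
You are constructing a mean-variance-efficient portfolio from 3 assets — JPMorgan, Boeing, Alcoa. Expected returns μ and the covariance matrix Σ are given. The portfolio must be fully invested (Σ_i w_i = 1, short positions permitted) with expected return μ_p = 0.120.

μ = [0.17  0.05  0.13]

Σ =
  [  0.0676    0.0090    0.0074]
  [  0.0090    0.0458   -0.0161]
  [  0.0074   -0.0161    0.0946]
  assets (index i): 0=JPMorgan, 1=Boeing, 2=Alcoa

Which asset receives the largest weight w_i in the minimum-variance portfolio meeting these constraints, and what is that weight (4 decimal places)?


JPMorgan (0.3887)

x=Σ⁻¹μ = [2.2089  1.1487  1.3969]
y=Σ⁻¹𝟙 = [9.9566  24.8036  14.0133]
a=μᵀx=0.614553  b=𝟙ᵀx=4.754539  c=𝟙ᵀy=48.773540  D=ac−b²=7.368293
λ₁=(c·0.120−b)/D = (48.773540·0.120−4.754539)/7.368293 = 0.149056
λ₂=(a−b·0.120)/D = (0.614553−4.754539·0.120)/7.368293 = 0.005973
w* = 0.149056·x + 0.005973·y:
  w_0 = 0.149056·2.2089 + 0.005973·9.9566 = 0.3887  (JPMorgan)
  w_1 = 0.149056·1.1487 + 0.005973·24.8036 = 0.3194  (Boeing)
  w_2 = 0.149056·1.3969 + 0.005973·14.0133 = 0.2919  (Alcoa)
Σw_i=1.0000  μᵀw=0.1200
σ²=wᵀΣw=λ₁·μ_p+λ₂ = 0.149056·0.120 + 0.005973 = 0.023859 ≈ 0.0239


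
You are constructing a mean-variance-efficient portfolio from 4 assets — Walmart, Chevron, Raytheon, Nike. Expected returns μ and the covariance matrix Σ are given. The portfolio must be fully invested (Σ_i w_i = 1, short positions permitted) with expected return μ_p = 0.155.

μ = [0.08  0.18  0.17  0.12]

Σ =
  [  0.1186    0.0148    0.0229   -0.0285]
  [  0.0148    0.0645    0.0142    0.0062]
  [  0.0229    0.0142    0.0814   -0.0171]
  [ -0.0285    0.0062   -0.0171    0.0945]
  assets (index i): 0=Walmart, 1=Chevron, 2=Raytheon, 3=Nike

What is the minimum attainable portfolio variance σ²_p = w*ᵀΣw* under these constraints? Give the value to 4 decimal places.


0.0257

u=Σ⁻¹μ = [0.4234  2.1119  1.9391  1.6099]
v=Σ⁻¹𝟙 = [8.5527  9.6642  11.2524  14.5635]
a=μᵀu=0.936847  b=𝟙ᵀu=6.084305  c=𝟙ᵀv=44.032819  D=ac−b²=4.233264
λ₁=(c·0.155−b)/D = (44.032819·0.155−6.084305)/4.233264 = 0.174991
λ₂=(a−b·0.155)/D = (0.936847−6.084305·0.155)/4.233264 = -0.001469
w* = 0.174991·u + -0.001469·v:
  w_0 = 0.174991·0.4234 + -0.001469·8.5527 = 0.0615  (Walmart)
  w_1 = 0.174991·2.1119 + -0.001469·9.6642 = 0.3554  (Chevron)
  w_2 = 0.174991·1.9391 + -0.001469·11.2524 = 0.3228  (Raytheon)
  w_3 = 0.174991·1.6099 + -0.001469·14.5635 = 0.2603  (Nike)
Σw_i=1.0000  μᵀw=0.1550
σ²=wᵀΣw=λ₁·μ_p+λ₂ = 0.174991·0.155 + -0.001469 = 0.025654 ≈ 0.0257


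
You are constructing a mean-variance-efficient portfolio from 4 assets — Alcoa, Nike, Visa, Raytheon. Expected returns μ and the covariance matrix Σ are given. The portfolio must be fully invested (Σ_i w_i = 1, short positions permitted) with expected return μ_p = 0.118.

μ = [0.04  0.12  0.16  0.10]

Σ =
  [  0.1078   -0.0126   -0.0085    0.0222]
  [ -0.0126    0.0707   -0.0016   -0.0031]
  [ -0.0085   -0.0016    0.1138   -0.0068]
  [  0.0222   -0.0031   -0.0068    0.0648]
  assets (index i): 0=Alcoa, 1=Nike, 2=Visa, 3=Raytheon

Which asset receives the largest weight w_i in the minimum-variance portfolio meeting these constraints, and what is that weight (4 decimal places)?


u=Σ⁻¹μ = [0.3689  1.8716  1.5596  1.6700]
v=Σ⁻¹𝟙 = [9.1265  16.6326  10.5519  14.2084]
a=μᵀu=0.655889  b=𝟙ᵀu=5.470112  c=𝟙ᵀv=50.519359  D=ac−b²=3.212948
λ₁=(c·0.118−b)/D = (50.519359·0.118−5.470112)/3.212948 = 0.152873
λ₂=(a−b·0.118)/D = (0.655889−5.470112·0.118)/3.212948 = 0.003242
w* = 0.152873·u + 0.003242·v:
  w_0 = 0.152873·0.3689 + 0.003242·9.1265 = 0.0860  (Alcoa)
  w_1 = 0.152873·1.8716 + 0.003242·16.6326 = 0.3400  (Nike)
  w_2 = 0.152873·1.5596 + 0.003242·10.5519 = 0.2726  (Visa)
  w_3 = 0.152873·1.6700 + 0.003242·14.2084 = 0.3014  (Raytheon)
Σw_i=1.0000  μᵀw=0.1180
σ²=wᵀΣw=λ₁·μ_p+λ₂ = 0.152873·0.118 + 0.003242 = 0.021281 ≈ 0.0213

Nike (0.3400)


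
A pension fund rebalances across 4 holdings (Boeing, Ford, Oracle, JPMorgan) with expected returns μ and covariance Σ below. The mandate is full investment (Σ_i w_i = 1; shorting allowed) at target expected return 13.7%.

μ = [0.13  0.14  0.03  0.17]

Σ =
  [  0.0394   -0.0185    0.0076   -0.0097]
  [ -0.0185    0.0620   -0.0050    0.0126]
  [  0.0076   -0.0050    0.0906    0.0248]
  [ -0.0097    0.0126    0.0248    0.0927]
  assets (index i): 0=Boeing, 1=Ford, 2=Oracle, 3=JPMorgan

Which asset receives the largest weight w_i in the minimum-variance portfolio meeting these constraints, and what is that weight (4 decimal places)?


Boeing (0.4984)

x=Σ⁻¹μ = [5.5274  3.4431  -0.5122  2.0813]
y=Σ⁻¹𝟙 = [38.7917  26.3095  6.6363  9.4951]
a=μᵀx=1.539043  b=𝟙ᵀx=10.539512  c=𝟙ᵀy=81.232651  D=ac−b²=13.939239
λ₁=(c·0.137−b)/D = (81.232651·0.137−10.539512)/13.939239 = 0.042281
λ₂=(a−b·0.137)/D = (1.539043−10.539512·0.137)/13.939239 = 0.006825
w* = 0.042281·x + 0.006825·y:
  w_0 = 0.042281·5.5274 + 0.006825·38.7917 = 0.4984  (Boeing)
  w_1 = 0.042281·3.4431 + 0.006825·26.3095 = 0.3251  (Ford)
  w_2 = 0.042281·-0.5122 + 0.006825·6.6363 = 0.0236  (Oracle)
  w_3 = 0.042281·2.0813 + 0.006825·9.4951 = 0.1528  (JPMorgan)
Σw_i=1.0000  μᵀw=0.1370
σ²=wᵀΣw=λ₁·μ_p+λ₂ = 0.042281·0.137 + 0.006825 = 0.012617 ≈ 0.0126


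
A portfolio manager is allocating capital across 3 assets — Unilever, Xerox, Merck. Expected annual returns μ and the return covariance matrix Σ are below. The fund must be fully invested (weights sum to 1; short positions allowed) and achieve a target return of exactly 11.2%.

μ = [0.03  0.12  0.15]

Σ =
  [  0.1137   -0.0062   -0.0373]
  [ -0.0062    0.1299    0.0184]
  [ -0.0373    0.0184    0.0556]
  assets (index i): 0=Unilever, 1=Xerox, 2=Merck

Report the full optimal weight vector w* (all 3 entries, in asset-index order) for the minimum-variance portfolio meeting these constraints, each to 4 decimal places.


u=Σ⁻¹μ = [1.4387  0.4969  3.4986]
v=Σ⁻¹𝟙 = [18.5315  4.4843  28.9337]
a=μᵀu=0.627570  b=𝟙ᵀu=5.434116  c=𝟙ᵀv=51.949489  D=ac−b²=3.072336
λ₁=(c·0.112−b)/D = (51.949489·0.112−5.434116)/3.072336 = 0.125060
λ₂=(a−b·0.112)/D = (0.627570−5.434116·0.112)/3.072336 = 0.006168
w* = 0.125060·u + 0.006168·v:
  w_0 = 0.125060·1.4387 + 0.006168·18.5315 = 0.2942  (Unilever)
  w_1 = 0.125060·0.4969 + 0.006168·4.4843 = 0.0898  (Xerox)
  w_2 = 0.125060·3.4986 + 0.006168·28.9337 = 0.6160  (Merck)
Σw_i=1.0000  μᵀw=0.1120
σ²=wᵀΣw=λ₁·μ_p+λ₂ = 0.125060·0.112 + 0.006168 = 0.020174 ≈ 0.0202

0.2942  0.0898  0.6160


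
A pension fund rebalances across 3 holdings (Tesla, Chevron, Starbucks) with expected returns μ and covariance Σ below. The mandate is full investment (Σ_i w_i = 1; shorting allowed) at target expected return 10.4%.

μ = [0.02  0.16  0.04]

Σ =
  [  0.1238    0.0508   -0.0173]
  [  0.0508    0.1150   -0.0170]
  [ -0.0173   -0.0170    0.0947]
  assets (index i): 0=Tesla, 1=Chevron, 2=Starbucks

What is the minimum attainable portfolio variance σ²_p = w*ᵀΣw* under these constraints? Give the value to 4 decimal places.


g=Σ⁻¹μ = [-0.4378  1.6799  0.6440]
h=Σ⁻¹𝟙 = [6.7799  7.6477  13.1711]
a=μᵀg=0.285785  b=𝟙ᵀg=1.886079  c=𝟙ᵀh=27.598768  D=ac−b²=4.330025
λ₁=(c·0.104−b)/D = (27.598768·0.104−1.886079)/4.330025 = 0.227295
λ₂=(a−b·0.104)/D = (0.285785−1.886079·0.104)/4.330025 = 0.020700
w* = 0.227295·g + 0.020700·h:
  w_0 = 0.227295·-0.4378 + 0.020700·6.7799 = 0.0408  (Tesla)
  w_1 = 0.227295·1.6799 + 0.020700·7.6477 = 0.5401  (Chevron)
  w_2 = 0.227295·0.6440 + 0.020700·13.1711 = 0.4190  (Starbucks)
Σw_i=1.0000  μᵀw=0.1040
σ²=wᵀΣw=λ₁·μ_p+λ₂ = 0.227295·0.104 + 0.020700 = 0.044339 ≈ 0.0443

0.0443


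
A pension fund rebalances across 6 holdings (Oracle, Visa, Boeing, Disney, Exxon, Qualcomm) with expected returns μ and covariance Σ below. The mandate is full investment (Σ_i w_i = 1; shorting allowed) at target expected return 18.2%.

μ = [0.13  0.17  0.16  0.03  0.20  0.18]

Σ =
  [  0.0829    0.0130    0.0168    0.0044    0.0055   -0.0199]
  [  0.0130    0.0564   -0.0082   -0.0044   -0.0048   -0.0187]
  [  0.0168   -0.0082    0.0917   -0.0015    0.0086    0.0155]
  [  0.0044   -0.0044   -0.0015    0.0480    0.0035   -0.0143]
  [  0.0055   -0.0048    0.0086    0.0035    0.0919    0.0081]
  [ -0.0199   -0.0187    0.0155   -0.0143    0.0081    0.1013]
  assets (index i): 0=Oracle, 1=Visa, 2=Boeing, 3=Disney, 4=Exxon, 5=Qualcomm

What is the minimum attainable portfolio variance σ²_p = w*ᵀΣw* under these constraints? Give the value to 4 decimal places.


0.0190

x=Σ⁻¹μ = [1.0725  4.1126  1.3206  1.5847  1.9124  2.6155]
y=Σ⁻¹𝟙 = [8.7418  25.8334  8.1896  27.5122  8.2780  18.3266]
a=μᵀx=1.950663  b=𝟙ᵀx=12.618212  c=𝟙ᵀy=96.881629  D=ac−b²=29.764106
λ₁=(c·0.182−b)/D = (96.881629·0.182−12.618212)/29.764106 = 0.168466
λ₂=(a−b·0.182)/D = (1.950663−12.618212·0.182)/29.764106 = -0.011620
w* = 0.168466·x + -0.011620·y:
  w_0 = 0.168466·1.0725 + -0.011620·8.7418 = 0.0791  (Oracle)
  w_1 = 0.168466·4.1126 + -0.011620·25.8334 = 0.3926  (Visa)
  w_2 = 0.168466·1.3206 + -0.011620·8.1896 = 0.1273  (Boeing)
  w_3 = 0.168466·1.5847 + -0.011620·27.5122 = -0.0527  (Disney)
  w_4 = 0.168466·1.9124 + -0.011620·8.2780 = 0.2260  (Exxon)
  w_5 = 0.168466·2.6155 + -0.011620·18.3266 = 0.2277  (Qualcomm)
Σw_i=1.0000  μᵀw=0.1820
σ²=wᵀΣw=λ₁·μ_p+λ₂ = 0.168466·0.182 + -0.011620 = 0.019041 ≈ 0.0190


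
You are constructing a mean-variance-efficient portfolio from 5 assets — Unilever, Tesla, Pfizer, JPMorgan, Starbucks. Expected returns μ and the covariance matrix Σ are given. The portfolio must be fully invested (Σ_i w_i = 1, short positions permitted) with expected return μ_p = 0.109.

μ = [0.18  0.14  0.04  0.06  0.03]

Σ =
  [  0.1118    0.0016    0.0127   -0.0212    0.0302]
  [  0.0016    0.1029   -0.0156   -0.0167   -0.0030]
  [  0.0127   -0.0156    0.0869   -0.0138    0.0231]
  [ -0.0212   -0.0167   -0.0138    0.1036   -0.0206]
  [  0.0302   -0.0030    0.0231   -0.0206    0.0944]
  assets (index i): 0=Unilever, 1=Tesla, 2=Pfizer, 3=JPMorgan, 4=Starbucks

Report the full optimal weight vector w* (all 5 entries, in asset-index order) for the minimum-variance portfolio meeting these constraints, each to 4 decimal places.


x=Σ⁻¹μ = [1.7732  1.6490  0.7264  1.2859  -0.0942]
y=Σ⁻¹𝟙 = [8.0628  14.6682  13.3102  17.2259  8.9819]
a=μᵀx=0.653420  b=𝟙ᵀx=5.340277  c=𝟙ᵀy=62.249063  D=ac−b²=12.156198
λ₁=(c·0.109−b)/D = (62.249063·0.109−5.340277)/12.156198 = 0.118859
λ₂=(a−b·0.109)/D = (0.653420−5.340277·0.109)/12.156198 = 0.005868
w* = 0.118859·x + 0.005868·y:
  w_0 = 0.118859·1.7732 + 0.005868·8.0628 = 0.2581  (Unilever)
  w_1 = 0.118859·1.6490 + 0.005868·14.6682 = 0.2821  (Tesla)
  w_2 = 0.118859·0.7264 + 0.005868·13.3102 = 0.1644  (Pfizer)
  w_3 = 0.118859·1.2859 + 0.005868·17.2259 = 0.2539  (JPMorgan)
  w_4 = 0.118859·-0.0942 + 0.005868·8.9819 = 0.0415  (Starbucks)
Σw_i=1.0000  μᵀw=0.1090
σ²=wᵀΣw=λ₁·μ_p+λ₂ = 0.118859·0.109 + 0.005868 = 0.018823 ≈ 0.0188

0.2581  0.2821  0.1644  0.2539  0.0415


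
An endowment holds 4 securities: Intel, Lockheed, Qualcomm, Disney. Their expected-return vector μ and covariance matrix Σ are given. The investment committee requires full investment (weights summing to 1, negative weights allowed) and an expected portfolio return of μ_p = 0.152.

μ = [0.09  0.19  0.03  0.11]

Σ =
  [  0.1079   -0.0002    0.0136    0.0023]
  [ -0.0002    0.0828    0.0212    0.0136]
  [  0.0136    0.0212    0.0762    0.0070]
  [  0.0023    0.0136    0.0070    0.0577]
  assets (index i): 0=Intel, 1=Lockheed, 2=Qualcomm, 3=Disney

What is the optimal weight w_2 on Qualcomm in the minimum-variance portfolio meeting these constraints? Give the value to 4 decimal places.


-0.0776

x=Σ⁻¹μ = [0.8713  2.1928  -0.5019  1.4157]
y=Σ⁻¹𝟙 = [7.9361  7.6439  8.2750  14.2091]
a=μᵀx=0.635711  b=𝟙ᵀx=3.977840  c=𝟙ᵀy=38.064105  D=ac−b²=8.374576
λ₁=(c·0.152−b)/D = (38.064105·0.152−3.977840)/8.374576 = 0.215880
λ₂=(a−b·0.152)/D = (0.635711−3.977840·0.152)/8.374576 = 0.003711
w* = 0.215880·x + 0.003711·y:
  w_0 = 0.215880·0.8713 + 0.003711·7.9361 = 0.2175  (Intel)
  w_1 = 0.215880·2.1928 + 0.003711·7.6439 = 0.5017  (Lockheed)
  w_2 = 0.215880·-0.5019 + 0.003711·8.2750 = -0.0776  (Qualcomm)
  w_3 = 0.215880·1.4157 + 0.003711·14.2091 = 0.3584  (Disney)
Σw_i=1.0000  μᵀw=0.1520
σ²=wᵀΣw=λ₁·μ_p+λ₂ = 0.215880·0.152 + 0.003711 = 0.036525 ≈ 0.0365


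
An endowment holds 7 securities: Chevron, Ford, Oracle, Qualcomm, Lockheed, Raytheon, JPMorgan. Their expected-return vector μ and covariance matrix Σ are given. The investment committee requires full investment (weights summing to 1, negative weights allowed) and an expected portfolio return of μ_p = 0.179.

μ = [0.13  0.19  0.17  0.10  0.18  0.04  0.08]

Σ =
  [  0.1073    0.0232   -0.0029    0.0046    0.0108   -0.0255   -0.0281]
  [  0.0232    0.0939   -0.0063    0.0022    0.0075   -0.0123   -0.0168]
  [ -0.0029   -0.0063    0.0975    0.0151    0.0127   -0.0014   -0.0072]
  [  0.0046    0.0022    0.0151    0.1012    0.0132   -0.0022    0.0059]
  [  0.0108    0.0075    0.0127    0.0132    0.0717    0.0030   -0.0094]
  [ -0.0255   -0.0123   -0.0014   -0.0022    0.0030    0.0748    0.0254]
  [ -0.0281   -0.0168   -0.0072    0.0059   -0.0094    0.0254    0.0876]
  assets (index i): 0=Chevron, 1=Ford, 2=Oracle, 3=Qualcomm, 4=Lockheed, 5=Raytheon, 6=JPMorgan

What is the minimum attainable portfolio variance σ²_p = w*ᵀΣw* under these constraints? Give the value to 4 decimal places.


p=Σ⁻¹μ = [1.2363  2.0894  1.7645  0.2723  1.9612  0.6288  1.8654]
q=Σ⁻¹𝟙 = [13.3576  11.8478  10.6844  5.6657  9.1348  14.7157  15.1824]
a=μᵀp=1.412318  b=𝟙ᵀp=9.817983  c=𝟙ᵀq=80.588480  D=ac−b²=17.423753
λ₁=(c·0.179−b)/D = (80.588480·0.179−9.817983)/17.423753 = 0.264430
λ₂=(a−b·0.179)/D = (1.412318−9.817983·0.179)/17.423753 = -0.019806
w* = 0.264430·p + -0.019806·q:
  w_0 = 0.264430·1.2363 + -0.019806·13.3576 = 0.0624  (Chevron)
  w_1 = 0.264430·2.0894 + -0.019806·11.8478 = 0.3178  (Ford)
  w_2 = 0.264430·1.7645 + -0.019806·10.6844 = 0.2550  (Oracle)
  w_3 = 0.264430·0.2723 + -0.019806·5.6657 = -0.0402  (Qualcomm)
  w_4 = 0.264430·1.9612 + -0.019806·9.1348 = 0.3377  (Lockheed)
  w_5 = 0.264430·0.6288 + -0.019806·14.7157 = -0.1252  (Raytheon)
  w_6 = 0.264430·1.8654 + -0.019806·15.1824 = 0.1925  (JPMorgan)
Σw_i=1.0000  μᵀw=0.1790
σ²=wᵀΣw=λ₁·μ_p+λ₂ = 0.264430·0.179 + -0.019806 = 0.027527 ≈ 0.0275

0.0275


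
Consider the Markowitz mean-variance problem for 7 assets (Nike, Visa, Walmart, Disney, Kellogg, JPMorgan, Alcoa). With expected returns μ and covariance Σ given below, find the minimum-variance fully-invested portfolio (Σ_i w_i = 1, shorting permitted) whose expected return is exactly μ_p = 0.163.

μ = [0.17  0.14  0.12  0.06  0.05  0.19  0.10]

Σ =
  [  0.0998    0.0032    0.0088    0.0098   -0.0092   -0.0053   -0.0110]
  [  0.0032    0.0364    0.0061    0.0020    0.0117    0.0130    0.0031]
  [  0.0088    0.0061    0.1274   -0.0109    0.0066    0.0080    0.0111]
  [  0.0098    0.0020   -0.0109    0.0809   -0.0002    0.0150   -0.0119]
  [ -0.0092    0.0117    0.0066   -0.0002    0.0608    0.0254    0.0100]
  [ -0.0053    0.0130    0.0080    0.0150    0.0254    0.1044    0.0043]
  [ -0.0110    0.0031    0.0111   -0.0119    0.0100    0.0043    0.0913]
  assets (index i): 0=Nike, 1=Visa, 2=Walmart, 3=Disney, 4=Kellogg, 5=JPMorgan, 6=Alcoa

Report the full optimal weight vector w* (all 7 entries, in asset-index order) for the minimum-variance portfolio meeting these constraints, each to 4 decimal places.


0.2395  0.4305  0.0639  0.0066  -0.1239  0.2423  0.1410

u=Σ⁻¹μ = [1.6849  3.0834  0.5418  0.4326  -0.3740  1.4612  1.1562]
v=Σ⁻¹𝟙 = [9.9969  19.7135  5.6220  12.6638  10.8040  2.2926  11.1638]
a=μᵀu=1.183620  b=𝟙ᵀu=7.985995  c=𝟙ᵀv=72.256517  D=ac−b²=21.748153
λ₁=(c·0.163−b)/D = (72.256517·0.163−7.985995)/21.748153 = 0.174351
λ₂=(a−b·0.163)/D = (1.183620−7.985995·0.163)/21.748153 = -0.005430
w* = 0.174351·u + -0.005430·v:
  w_0 = 0.174351·1.6849 + -0.005430·9.9969 = 0.2395  (Nike)
  w_1 = 0.174351·3.0834 + -0.005430·19.7135 = 0.4305  (Visa)
  w_2 = 0.174351·0.5418 + -0.005430·5.6220 = 0.0639  (Walmart)
  w_3 = 0.174351·0.4326 + -0.005430·12.6638 = 0.0066  (Disney)
  w_4 = 0.174351·-0.3740 + -0.005430·10.8040 = -0.1239  (Kellogg)
  w_5 = 0.174351·1.4612 + -0.005430·2.2926 = 0.2423  (JPMorgan)
  w_6 = 0.174351·1.1562 + -0.005430·11.1638 = 0.1410  (Alcoa)
Σw_i=1.0000  μᵀw=0.1630
σ²=wᵀΣw=λ₁·μ_p+λ₂ = 0.174351·0.163 + -0.005430 = 0.022989 ≈ 0.0230


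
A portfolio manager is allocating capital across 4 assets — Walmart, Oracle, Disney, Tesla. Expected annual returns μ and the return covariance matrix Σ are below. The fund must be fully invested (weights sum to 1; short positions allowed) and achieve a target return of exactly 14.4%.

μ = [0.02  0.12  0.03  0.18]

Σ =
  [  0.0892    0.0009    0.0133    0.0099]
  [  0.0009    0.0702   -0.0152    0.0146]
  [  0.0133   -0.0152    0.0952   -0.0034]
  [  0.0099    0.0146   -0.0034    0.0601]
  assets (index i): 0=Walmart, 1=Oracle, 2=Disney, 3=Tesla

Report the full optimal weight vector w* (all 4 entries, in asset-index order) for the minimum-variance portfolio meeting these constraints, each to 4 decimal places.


p=Σ⁻¹μ = [-0.1902  1.2790  0.6442  2.7521]
q=Σ⁻¹𝟙 = [7.8642  14.1484  12.1142  12.5918]
a=μᵀp=0.664372  b=𝟙ᵀp=4.485040  c=𝟙ᵀq=46.718629  D=ac−b²=10.922943
λ₁=(c·0.144−b)/D = (46.718629·0.144−4.485040)/10.922943 = 0.205297
λ₂=(a−b·0.144)/D = (0.664372−4.485040·0.144)/10.922943 = 0.001696
w* = 0.205297·p + 0.001696·q:
  w_0 = 0.205297·-0.1902 + 0.001696·7.8642 = -0.0257  (Walmart)
  w_1 = 0.205297·1.2790 + 0.001696·14.1484 = 0.2866  (Oracle)
  w_2 = 0.205297·0.6442 + 0.001696·12.1142 = 0.1528  (Disney)
  w_3 = 0.205297·2.7521 + 0.001696·12.5918 = 0.5863  (Tesla)
Σw_i=1.0000  μᵀw=0.1440
σ²=wᵀΣw=λ₁·μ_p+λ₂ = 0.205297·0.144 + 0.001696 = 0.031259 ≈ 0.0313

-0.0257  0.2866  0.1528  0.5863


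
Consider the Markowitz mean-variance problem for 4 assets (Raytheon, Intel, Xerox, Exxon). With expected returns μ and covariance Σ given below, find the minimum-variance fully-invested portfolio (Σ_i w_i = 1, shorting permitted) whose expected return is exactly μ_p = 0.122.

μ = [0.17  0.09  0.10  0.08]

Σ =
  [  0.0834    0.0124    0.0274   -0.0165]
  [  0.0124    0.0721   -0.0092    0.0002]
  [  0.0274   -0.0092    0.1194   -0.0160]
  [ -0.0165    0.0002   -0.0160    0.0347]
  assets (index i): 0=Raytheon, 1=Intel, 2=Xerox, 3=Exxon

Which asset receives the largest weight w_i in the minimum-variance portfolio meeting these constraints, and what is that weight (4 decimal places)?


g=Σ⁻¹μ = [2.3670  0.9429  0.8804  3.8315]
h=Σ⁻¹𝟙 = [14.3983  12.7518  11.5358  40.9105]
a=μᵀg=0.881807  b=𝟙ᵀg=8.021798  c=𝟙ᵀh=79.596434  D=ac−b²=5.839475
λ₁=(c·0.122−b)/D = (79.596434·0.122−8.021798)/5.839475 = 0.289233
λ₂=(a−b·0.122)/D = (0.881807−8.021798·0.122)/5.839475 = -0.016586
w* = 0.289233·g + -0.016586·h:
  w_0 = 0.289233·2.3670 + -0.016586·14.3983 = 0.4458  (Raytheon)
  w_1 = 0.289233·0.9429 + -0.016586·12.7518 = 0.0612  (Intel)
  w_2 = 0.289233·0.8804 + -0.016586·11.5358 = 0.0633  (Xerox)
  w_3 = 0.289233·3.8315 + -0.016586·40.9105 = 0.4297  (Exxon)
Σw_i=1.0000  μᵀw=0.1220
σ²=wᵀΣw=λ₁·μ_p+λ₂ = 0.289233·0.122 + -0.016586 = 0.018701 ≈ 0.0187

Raytheon (0.4458)


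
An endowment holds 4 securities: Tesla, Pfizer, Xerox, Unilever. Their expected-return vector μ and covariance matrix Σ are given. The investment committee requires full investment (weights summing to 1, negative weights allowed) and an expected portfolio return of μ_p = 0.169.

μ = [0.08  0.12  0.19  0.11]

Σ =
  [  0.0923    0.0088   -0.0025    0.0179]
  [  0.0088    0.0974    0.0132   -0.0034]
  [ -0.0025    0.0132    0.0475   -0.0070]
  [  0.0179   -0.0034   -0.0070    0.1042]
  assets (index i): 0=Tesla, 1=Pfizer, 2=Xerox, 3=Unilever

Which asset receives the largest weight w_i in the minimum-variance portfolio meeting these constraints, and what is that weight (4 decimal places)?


g=Σ⁻¹μ = [0.6732  0.6679  4.0315  1.2326]
h=Σ⁻¹𝟙 = [8.8562  6.9576  21.0169  9.7145]
a=μᵀg=1.035574  b=𝟙ᵀg=6.605206  c=𝟙ᵀh=46.545148  D=ac−b²=4.572192
λ₁=(c·0.169−b)/D = (46.545148·0.169−6.605206)/4.572192 = 0.275781
λ₂=(a−b·0.169)/D = (1.035574−6.605206·0.169)/4.572192 = -0.017651
w* = 0.275781·g + -0.017651·h:
  w_0 = 0.275781·0.6732 + -0.017651·8.8562 = 0.0293  (Tesla)
  w_1 = 0.275781·0.6679 + -0.017651·6.9576 = 0.0614  (Pfizer)
  w_2 = 0.275781·4.0315 + -0.017651·21.0169 = 0.7408  (Xerox)
  w_3 = 0.275781·1.2326 + -0.017651·9.7145 = 0.1685  (Unilever)
Σw_i=1.0000  μᵀw=0.1690
σ²=wᵀΣw=λ₁·μ_p+λ₂ = 0.275781·0.169 + -0.017651 = 0.028956 ≈ 0.0290

Xerox (0.7408)


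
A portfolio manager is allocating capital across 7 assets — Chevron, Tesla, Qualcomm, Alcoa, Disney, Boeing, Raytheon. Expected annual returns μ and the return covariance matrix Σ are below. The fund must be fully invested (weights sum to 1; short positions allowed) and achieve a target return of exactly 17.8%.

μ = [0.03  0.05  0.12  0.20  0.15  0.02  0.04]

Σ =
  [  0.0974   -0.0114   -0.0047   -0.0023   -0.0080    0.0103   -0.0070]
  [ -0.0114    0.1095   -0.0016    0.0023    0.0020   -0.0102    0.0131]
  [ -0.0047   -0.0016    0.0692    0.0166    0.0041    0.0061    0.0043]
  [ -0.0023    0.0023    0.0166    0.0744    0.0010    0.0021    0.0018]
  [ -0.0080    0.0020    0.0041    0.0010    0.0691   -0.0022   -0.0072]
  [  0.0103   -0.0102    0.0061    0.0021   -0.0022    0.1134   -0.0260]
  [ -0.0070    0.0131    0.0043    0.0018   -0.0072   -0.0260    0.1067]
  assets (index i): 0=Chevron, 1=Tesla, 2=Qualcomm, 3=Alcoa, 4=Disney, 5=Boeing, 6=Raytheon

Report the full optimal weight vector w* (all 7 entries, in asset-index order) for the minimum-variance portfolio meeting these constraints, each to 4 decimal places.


0.0238  -0.0007  0.1526  0.5134  0.3870  -0.0665  -0.0096

x=Σ⁻¹μ = [0.6561  0.4105  1.0295  2.4190  2.1958  0.2071  0.4839]
y=Σ⁻¹𝟙 = [13.2392  9.6904  10.3780  10.4100  16.5769  10.8603  12.2220]
a=μᵀx=1.000402  b=𝟙ᵀx=7.401676  c=𝟙ᵀy=83.376766  D=ac−b²=28.625461
λ₁=(c·0.178−b)/D = (83.376766·0.178−7.401676)/28.625461 = 0.259887
λ₂=(a−b·0.178)/D = (1.000402−7.401676·0.178)/28.625461 = -0.011077
w* = 0.259887·x + -0.011077·y:
  w_0 = 0.259887·0.6561 + -0.011077·13.2392 = 0.0238  (Chevron)
  w_1 = 0.259887·0.4105 + -0.011077·9.6904 = -0.0007  (Tesla)
  w_2 = 0.259887·1.0295 + -0.011077·10.3780 = 0.1526  (Qualcomm)
  w_3 = 0.259887·2.4190 + -0.011077·10.4100 = 0.5134  (Alcoa)
  w_4 = 0.259887·2.1958 + -0.011077·16.5769 = 0.3870  (Disney)
  w_5 = 0.259887·0.2071 + -0.011077·10.8603 = -0.0665  (Boeing)
  w_6 = 0.259887·0.4839 + -0.011077·12.2220 = -0.0096  (Raytheon)
Σw_i=1.0000  μᵀw=0.1780
σ²=wᵀΣw=λ₁·μ_p+λ₂ = 0.259887·0.178 + -0.011077 = 0.035182 ≈ 0.0352


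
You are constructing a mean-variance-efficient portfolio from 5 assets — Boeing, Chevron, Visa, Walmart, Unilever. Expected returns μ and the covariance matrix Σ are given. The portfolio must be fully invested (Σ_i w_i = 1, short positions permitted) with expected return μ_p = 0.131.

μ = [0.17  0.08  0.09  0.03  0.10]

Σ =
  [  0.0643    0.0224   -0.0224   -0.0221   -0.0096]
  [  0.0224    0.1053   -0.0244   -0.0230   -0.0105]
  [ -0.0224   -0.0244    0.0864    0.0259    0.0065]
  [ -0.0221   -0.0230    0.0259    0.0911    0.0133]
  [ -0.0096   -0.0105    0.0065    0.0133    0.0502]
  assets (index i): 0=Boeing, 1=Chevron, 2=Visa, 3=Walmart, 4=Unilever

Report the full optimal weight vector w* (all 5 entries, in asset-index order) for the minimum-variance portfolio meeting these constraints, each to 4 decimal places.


u=Σ⁻¹μ = [3.5550  0.7880  1.8491  0.5053  2.4634]
v=Σ⁻¹𝟙 = [24.1672  12.9762  16.1625  12.3237  21.8983]
a=μᵀu=1.095294  b=𝟙ᵀu=9.160689  c=𝟙ᵀv=87.527971  D=ac−b²=11.950634
λ₁=(c·0.131−b)/D = (87.527971·0.131−9.160689)/11.950634 = 0.192917
λ₂=(a−b·0.131)/D = (1.095294−9.160689·0.131)/11.950634 = -0.008766
w* = 0.192917·u + -0.008766·v:
  w_0 = 0.192917·3.5550 + -0.008766·24.1672 = 0.4740  (Boeing)
  w_1 = 0.192917·0.7880 + -0.008766·12.9762 = 0.0383  (Chevron)
  w_2 = 0.192917·1.8491 + -0.008766·16.1625 = 0.2150  (Visa)
  w_3 = 0.192917·0.5053 + -0.008766·12.3237 = -0.0105  (Walmart)
  w_4 = 0.192917·2.4634 + -0.008766·21.8983 = 0.2833  (Unilever)
Σw_i=1.0000  μᵀw=0.1310
σ²=wᵀΣw=λ₁·μ_p+λ₂ = 0.192917·0.131 + -0.008766 = 0.016506 ≈ 0.0165

0.4740  0.0383  0.2150  -0.0105  0.2833


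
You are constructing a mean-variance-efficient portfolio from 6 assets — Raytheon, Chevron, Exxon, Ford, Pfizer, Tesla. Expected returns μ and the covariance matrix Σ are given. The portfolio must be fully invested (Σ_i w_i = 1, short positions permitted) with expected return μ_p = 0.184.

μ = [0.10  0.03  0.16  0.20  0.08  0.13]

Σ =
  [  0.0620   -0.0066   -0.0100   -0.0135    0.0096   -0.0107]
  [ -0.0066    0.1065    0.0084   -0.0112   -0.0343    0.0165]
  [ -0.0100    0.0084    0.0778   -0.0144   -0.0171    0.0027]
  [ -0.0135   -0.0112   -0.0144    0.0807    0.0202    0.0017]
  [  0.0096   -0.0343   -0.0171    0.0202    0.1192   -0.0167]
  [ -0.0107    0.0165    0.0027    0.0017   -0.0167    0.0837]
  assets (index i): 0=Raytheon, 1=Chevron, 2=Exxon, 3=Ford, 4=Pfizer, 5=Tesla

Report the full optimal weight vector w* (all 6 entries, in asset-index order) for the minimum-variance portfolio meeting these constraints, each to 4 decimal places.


g=Σ⁻¹μ = [3.1236  0.5311  3.1235  3.4196  0.6955  1.8163]
h=Σ⁻¹𝟙 = [25.4788  12.9690  20.3132  18.8447  11.7446  13.9532]
a=μᵀg=1.803715  b=𝟙ᵀg=12.709488  c=𝟙ᵀh=103.303509  D=ac−b²=24.798999
λ₁=(c·0.184−b)/D = (103.303509·0.184−12.709488)/24.798999 = 0.253976
λ₂=(a−b·0.184)/D = (1.803715−12.709488·0.184)/24.798999 = -0.021567
w* = 0.253976·g + -0.021567·h:
  w_0 = 0.253976·3.1236 + -0.021567·25.4788 = 0.2438  (Raytheon)
  w_1 = 0.253976·0.5311 + -0.021567·12.9690 = -0.1448  (Chevron)
  w_2 = 0.253976·3.1235 + -0.021567·20.3132 = 0.3552  (Exxon)
  w_3 = 0.253976·3.4196 + -0.021567·18.8447 = 0.4621  (Ford)
  w_4 = 0.253976·0.6955 + -0.021567·11.7446 = -0.0767  (Pfizer)
  w_5 = 0.253976·1.8163 + -0.021567·13.9532 = 0.1604  (Tesla)
Σw_i=1.0000  μᵀw=0.1840
σ²=wᵀΣw=λ₁·μ_p+λ₂ = 0.253976·0.184 + -0.021567 = 0.025165 ≈ 0.0252

0.2438  -0.1448  0.3552  0.4621  -0.0767  0.1604


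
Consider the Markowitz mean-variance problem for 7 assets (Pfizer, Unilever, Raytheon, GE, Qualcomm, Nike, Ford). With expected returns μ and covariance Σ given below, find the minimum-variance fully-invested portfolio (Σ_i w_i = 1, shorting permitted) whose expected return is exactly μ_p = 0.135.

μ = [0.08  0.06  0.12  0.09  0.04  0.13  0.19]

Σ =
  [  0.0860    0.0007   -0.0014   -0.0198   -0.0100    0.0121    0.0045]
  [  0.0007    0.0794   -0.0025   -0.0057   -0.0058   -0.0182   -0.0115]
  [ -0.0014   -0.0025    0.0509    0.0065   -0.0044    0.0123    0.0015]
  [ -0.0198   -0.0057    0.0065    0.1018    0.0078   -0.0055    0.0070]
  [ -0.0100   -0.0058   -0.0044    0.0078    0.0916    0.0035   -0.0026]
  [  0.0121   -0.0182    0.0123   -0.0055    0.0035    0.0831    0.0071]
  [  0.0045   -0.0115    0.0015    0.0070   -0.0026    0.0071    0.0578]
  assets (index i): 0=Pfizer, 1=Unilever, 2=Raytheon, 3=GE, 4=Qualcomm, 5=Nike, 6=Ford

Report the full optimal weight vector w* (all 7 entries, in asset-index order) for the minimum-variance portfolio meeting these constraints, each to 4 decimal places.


0.0512  0.1375  0.2025  0.0581  0.0252  0.1286  0.3968

g=Σ⁻¹μ = [0.8702  1.6835  2.0242  0.8055  0.7123  1.2496  3.2829]
h=Σ⁻¹𝟙 = [13.4181  19.7585  17.7682  10.6959  13.6831  10.3907  17.7702]
a=μᵀg=1.300712  b=𝟙ᵀg=10.628230  c=𝟙ᵀh=103.484682  D=ac−b²=21.644489
λ₁=(c·0.135−b)/D = (103.484682·0.135−10.628230)/21.644489 = 0.154414
λ₂=(a−b·0.135)/D = (1.300712−10.628230·0.135)/21.644489 = -0.006196
w* = 0.154414·g + -0.006196·h:
  w_0 = 0.154414·0.8702 + -0.006196·13.4181 = 0.0512  (Pfizer)
  w_1 = 0.154414·1.6835 + -0.006196·19.7585 = 0.1375  (Unilever)
  w_2 = 0.154414·2.0242 + -0.006196·17.7682 = 0.2025  (Raytheon)
  w_3 = 0.154414·0.8055 + -0.006196·10.6959 = 0.0581  (GE)
  w_4 = 0.154414·0.7123 + -0.006196·13.6831 = 0.0252  (Qualcomm)
  w_5 = 0.154414·1.2496 + -0.006196·10.3907 = 0.1286  (Nike)
  w_6 = 0.154414·3.2829 + -0.006196·17.7702 = 0.3968  (Ford)
Σw_i=1.0000  μᵀw=0.1350
σ²=wᵀΣw=λ₁·μ_p+λ₂ = 0.154414·0.135 + -0.006196 = 0.014650 ≈ 0.0147


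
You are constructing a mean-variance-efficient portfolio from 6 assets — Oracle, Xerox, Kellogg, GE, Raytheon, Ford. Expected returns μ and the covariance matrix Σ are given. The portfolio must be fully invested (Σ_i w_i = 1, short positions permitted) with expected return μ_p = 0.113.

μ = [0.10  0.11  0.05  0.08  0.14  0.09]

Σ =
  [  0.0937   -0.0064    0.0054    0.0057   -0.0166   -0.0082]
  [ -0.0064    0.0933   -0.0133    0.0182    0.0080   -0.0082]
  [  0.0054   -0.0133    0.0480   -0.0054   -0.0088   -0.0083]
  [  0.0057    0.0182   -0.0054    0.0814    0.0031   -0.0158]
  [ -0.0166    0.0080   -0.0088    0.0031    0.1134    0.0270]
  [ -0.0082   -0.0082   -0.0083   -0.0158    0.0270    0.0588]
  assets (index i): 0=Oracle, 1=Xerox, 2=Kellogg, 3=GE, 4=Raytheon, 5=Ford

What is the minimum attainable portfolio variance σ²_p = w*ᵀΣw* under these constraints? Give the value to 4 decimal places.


0.0239

p=Σ⁻¹μ = [1.3387  1.4368  1.9360  1.0534  0.9673  2.0298]
q=Σ⁻¹𝟙 = [12.2524  14.9245  30.8845  15.1581  5.1444  26.8672]
a=μᵀp=0.791100  b=𝟙ᵀp=8.762063  c=𝟙ᵀq=105.230999  D=ac−b²=6.474520
λ₁=(c·0.113−b)/D = (105.230999·0.113−8.762063)/6.474520 = 0.483285
λ₂=(a−b·0.113)/D = (0.791100−8.762063·0.113)/6.474520 = -0.030738
w* = 0.483285·p + -0.030738·q:
  w_0 = 0.483285·1.3387 + -0.030738·12.2524 = 0.2704  (Oracle)
  w_1 = 0.483285·1.4368 + -0.030738·14.9245 = 0.2356  (Xerox)
  w_2 = 0.483285·1.9360 + -0.030738·30.8845 = -0.0137  (Kellogg)
  w_3 = 0.483285·1.0534 + -0.030738·15.1581 = 0.0432  (GE)
  w_4 = 0.483285·0.9673 + -0.030738·5.1444 = 0.3094  (Raytheon)
  w_5 = 0.483285·2.0298 + -0.030738·26.8672 = 0.1551  (Ford)
Σw_i=1.0000  μᵀw=0.1130
σ²=wᵀΣw=λ₁·μ_p+λ₂ = 0.483285·0.113 + -0.030738 = 0.023873 ≈ 0.0239


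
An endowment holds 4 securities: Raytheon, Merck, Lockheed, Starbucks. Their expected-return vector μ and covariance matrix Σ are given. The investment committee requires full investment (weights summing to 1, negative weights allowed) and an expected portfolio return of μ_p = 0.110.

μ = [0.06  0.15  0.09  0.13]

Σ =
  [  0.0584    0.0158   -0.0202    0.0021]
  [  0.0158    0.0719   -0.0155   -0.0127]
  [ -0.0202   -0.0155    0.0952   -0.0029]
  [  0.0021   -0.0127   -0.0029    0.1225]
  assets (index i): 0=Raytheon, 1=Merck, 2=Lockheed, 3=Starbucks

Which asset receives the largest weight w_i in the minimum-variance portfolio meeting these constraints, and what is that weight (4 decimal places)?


Merck (0.3208)

p=Σ⁻¹μ = [0.8529  2.4740  1.5700  1.3403]
q=Σ⁻¹𝟙 = [18.5993  15.2743  17.2372  9.8360]
a=μᵀp=0.737805  b=𝟙ᵀp=6.237145  c=𝟙ᵀq=60.946930  D=ac−b²=6.065004
λ₁=(c·0.110−b)/D = (60.946930·0.110−6.237145)/6.065004 = 0.077002
λ₂=(a−b·0.110)/D = (0.737805−6.237145·0.110)/6.065004 = 0.008528
w* = 0.077002·p + 0.008528·q:
  w_0 = 0.077002·0.8529 + 0.008528·18.5993 = 0.2243  (Raytheon)
  w_1 = 0.077002·2.4740 + 0.008528·15.2743 = 0.3208  (Merck)
  w_2 = 0.077002·1.5700 + 0.008528·17.2372 = 0.2679  (Lockheed)
  w_3 = 0.077002·1.3403 + 0.008528·9.8360 = 0.1871  (Starbucks)
Σw_i=1.0000  μᵀw=0.1100
σ²=wᵀΣw=λ₁·μ_p+λ₂ = 0.077002·0.110 + 0.008528 = 0.016998 ≈ 0.0170


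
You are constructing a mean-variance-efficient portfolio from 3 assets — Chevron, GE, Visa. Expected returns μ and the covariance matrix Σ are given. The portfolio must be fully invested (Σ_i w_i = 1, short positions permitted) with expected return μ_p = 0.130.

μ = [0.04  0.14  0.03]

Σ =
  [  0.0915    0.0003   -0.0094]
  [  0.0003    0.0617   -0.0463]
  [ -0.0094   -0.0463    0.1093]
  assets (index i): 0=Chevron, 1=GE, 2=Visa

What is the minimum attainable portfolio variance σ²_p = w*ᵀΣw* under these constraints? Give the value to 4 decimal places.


0.0413

g=Σ⁻¹μ = [0.6190  3.6825  1.8876]
h=Σ⁻¹𝟙 = [13.3955  34.9971  25.1261]
a=μᵀg=0.596945  b=𝟙ᵀg=6.189192  c=𝟙ᵀh=73.518645  D=ac−b²=5.580471
λ₁=(c·0.130−b)/D = (73.518645·0.130−6.189192)/5.580471 = 0.603575
λ₂=(a−b·0.130)/D = (0.596945−6.189192·0.130)/5.580471 = -0.037210
w* = 0.603575·g + -0.037210·h:
  w_0 = 0.603575·0.6190 + -0.037210·13.3955 = -0.1248  (Chevron)
  w_1 = 0.603575·3.6825 + -0.037210·34.9971 = 0.9204  (GE)
  w_2 = 0.603575·1.8876 + -0.037210·25.1261 = 0.2044  (Visa)
Σw_i=1.0000  μᵀw=0.1300
σ²=wᵀΣw=λ₁·μ_p+λ₂ = 0.603575·0.130 + -0.037210 = 0.041255 ≈ 0.0413
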